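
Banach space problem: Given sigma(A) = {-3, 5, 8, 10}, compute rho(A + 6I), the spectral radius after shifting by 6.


Spectrum of A + 6I = {3, 11, 14, 16}
Spectral radius = max |lambda| over the shifted spectrum
= max(3, 11, 14, 16) = 16

16


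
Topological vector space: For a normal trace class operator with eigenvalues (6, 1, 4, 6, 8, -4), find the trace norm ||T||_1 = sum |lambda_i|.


For a normal operator, singular values equal |eigenvalues|.
Trace norm = sum |lambda_i| = 6 + 1 + 4 + 6 + 8 + 4
= 29

29


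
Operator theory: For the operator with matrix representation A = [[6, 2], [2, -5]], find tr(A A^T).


trace(A * A^T) = sum of squares of all entries
= 6^2 + 2^2 + 2^2 + (-5)^2
= 36 + 4 + 4 + 25
= 69

69


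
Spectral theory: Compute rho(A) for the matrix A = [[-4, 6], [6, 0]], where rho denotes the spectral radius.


For a 2x2 matrix, eigenvalues satisfy lambda^2 - (trace)*lambda + det = 0
trace = -4 + 0 = -4
det = -4*0 - 6*6 = -36
discriminant = (-4)^2 - 4*(-36) = 160
spectral radius = max |eigenvalue| = 8.3246

8.3246


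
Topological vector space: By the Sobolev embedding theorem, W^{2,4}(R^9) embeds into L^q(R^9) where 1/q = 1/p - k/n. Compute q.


Using the Sobolev embedding formula: 1/q = 1/p - k/n
1/q = 1/4 - 2/9 = 1/36
q = 1/(1/36) = 36

36.0000


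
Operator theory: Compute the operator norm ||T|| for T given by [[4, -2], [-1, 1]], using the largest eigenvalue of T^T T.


A^T A = [[17, -9], [-9, 5]]
trace(A^T A) = 22, det(A^T A) = 4
discriminant = 22^2 - 4*4 = 468
Largest eigenvalue of A^T A = (trace + sqrt(disc))/2 = 21.8167
||T|| = sqrt(21.8167) = 4.6708

4.6708


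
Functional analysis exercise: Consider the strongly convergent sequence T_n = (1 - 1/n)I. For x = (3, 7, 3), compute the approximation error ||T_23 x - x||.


T_23 x - x = (1 - 1/23)x - x = -x/23
||x|| = sqrt(67) = 8.1854
||T_23 x - x|| = ||x||/23 = 8.1854/23 = 0.3559

0.3559


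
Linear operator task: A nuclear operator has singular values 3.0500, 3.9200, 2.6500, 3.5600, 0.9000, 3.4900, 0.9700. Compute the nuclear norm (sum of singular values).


The nuclear norm is the sum of all singular values.
||T||_1 = 3.0500 + 3.9200 + 2.6500 + 3.5600 + 0.9000 + 3.4900 + 0.9700
= 18.5400

18.5400


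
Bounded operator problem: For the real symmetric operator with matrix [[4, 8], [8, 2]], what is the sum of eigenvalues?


For a self-adjoint (symmetric) matrix, the eigenvalues are real.
The sum of eigenvalues equals the trace of the matrix.
trace = 4 + 2 = 6

6


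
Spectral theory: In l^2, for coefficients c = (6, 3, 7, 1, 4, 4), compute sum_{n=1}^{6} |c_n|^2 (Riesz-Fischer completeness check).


sum |c_n|^2 = 6^2 + 3^2 + 7^2 + 1^2 + 4^2 + 4^2
= 36 + 9 + 49 + 1 + 16 + 16
= 127

127


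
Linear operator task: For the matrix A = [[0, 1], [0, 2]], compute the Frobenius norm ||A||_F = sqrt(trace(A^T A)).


||A||_F^2 = sum a_ij^2
= 0^2 + 1^2 + 0^2 + 2^2
= 0 + 1 + 0 + 4 = 5
||A||_F = sqrt(5) = 2.2361

2.2361


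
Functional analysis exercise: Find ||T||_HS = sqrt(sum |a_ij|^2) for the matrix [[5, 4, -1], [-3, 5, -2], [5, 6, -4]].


The Hilbert-Schmidt norm is sqrt(sum of squares of all entries).
Sum of squares = 5^2 + 4^2 + (-1)^2 + (-3)^2 + 5^2 + (-2)^2 + 5^2 + 6^2 + (-4)^2
= 25 + 16 + 1 + 9 + 25 + 4 + 25 + 36 + 16 = 157
||T||_HS = sqrt(157) = 12.5300

12.5300


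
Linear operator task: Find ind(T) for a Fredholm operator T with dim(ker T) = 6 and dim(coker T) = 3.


The Fredholm index is defined as ind(T) = dim(ker T) - dim(coker T)
= 6 - 3
= 3

3


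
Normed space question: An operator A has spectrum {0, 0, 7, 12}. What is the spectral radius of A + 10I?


Spectrum of A + 10I = {10, 10, 17, 22}
Spectral radius = max |lambda| over the shifted spectrum
= max(10, 10, 17, 22) = 22

22


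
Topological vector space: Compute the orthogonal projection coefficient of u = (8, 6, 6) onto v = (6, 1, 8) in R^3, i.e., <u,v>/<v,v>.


Computing <u,v> = 8*6 + 6*1 + 6*8 = 102
Computing <v,v> = 6^2 + 1^2 + 8^2 = 101
Projection coefficient = 102/101 = 1.0099

1.0099


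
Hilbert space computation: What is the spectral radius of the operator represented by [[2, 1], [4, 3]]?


For a 2x2 matrix, eigenvalues satisfy lambda^2 - (trace)*lambda + det = 0
trace = 2 + 3 = 5
det = 2*3 - 1*4 = 2
discriminant = 5^2 - 4*(2) = 17
spectral radius = max |eigenvalue| = 4.5616

4.5616


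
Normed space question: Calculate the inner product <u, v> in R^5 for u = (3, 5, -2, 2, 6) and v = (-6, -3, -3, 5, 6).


Computing the standard inner product <u, v> = sum u_i * v_i
= 3*-6 + 5*-3 + -2*-3 + 2*5 + 6*6
= -18 + -15 + 6 + 10 + 36
= 19

19


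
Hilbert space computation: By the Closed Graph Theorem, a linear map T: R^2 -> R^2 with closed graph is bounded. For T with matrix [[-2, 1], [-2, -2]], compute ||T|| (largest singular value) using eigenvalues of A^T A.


A^T A = [[8, 2], [2, 5]]
trace(A^T A) = 13, det(A^T A) = 36
discriminant = 13^2 - 4*36 = 25
Largest eigenvalue of A^T A = (trace + sqrt(disc))/2 = 9.0000
||T|| = sqrt(9.0000) = 3.0000

3.0000


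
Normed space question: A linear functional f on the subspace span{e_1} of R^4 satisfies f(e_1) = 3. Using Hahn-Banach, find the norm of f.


The norm of f is given by ||f|| = sup_{||x||=1} |f(x)|.
On span{e_1}, ||e_1|| = 1, so ||f|| = |f(e_1)| / ||e_1||
= |3| / 1 = 3.0000

3.0000


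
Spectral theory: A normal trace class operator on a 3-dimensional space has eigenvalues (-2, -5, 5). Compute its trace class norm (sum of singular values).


For a normal operator, singular values equal |eigenvalues|.
Trace norm = sum |lambda_i| = 2 + 5 + 5
= 12

12


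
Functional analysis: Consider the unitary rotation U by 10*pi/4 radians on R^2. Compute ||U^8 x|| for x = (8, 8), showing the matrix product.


U is a rotation by theta = 10*pi/4
U^8 = rotation by 8*theta = 80*pi/4 = 0*pi/4 (mod 2*pi)
cos(0*pi/4) = 1.0000, sin(0*pi/4) = 0.0000
U^8 x = (1.0000 * 8 - 0.0000 * 8, 0.0000 * 8 + 1.0000 * 8)
= (8.0000, 8.0000)
||U^8 x|| = sqrt(8.0000^2 + 8.0000^2) = sqrt(128.0000) = 11.3137

11.3137


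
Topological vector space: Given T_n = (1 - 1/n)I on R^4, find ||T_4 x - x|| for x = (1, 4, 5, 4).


T_4 x - x = (1 - 1/4)x - x = -x/4
||x|| = sqrt(58) = 7.6158
||T_4 x - x|| = ||x||/4 = 7.6158/4 = 1.9039

1.9039


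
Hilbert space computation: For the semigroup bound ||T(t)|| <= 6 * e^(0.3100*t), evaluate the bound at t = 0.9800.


||T(0.9800)|| <= 6 * exp(0.3100 * 0.9800)
= 6 * exp(0.3038)
= 6 * 1.3550
= 8.1300

8.1300


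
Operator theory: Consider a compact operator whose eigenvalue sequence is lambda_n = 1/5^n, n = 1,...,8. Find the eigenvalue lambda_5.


The eigenvalue formula gives lambda_5 = 1/5^5
= 1/3125
= 3.2000e-04

3.2000e-04


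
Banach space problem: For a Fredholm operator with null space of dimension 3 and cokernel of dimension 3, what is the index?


The Fredholm index is defined as ind(T) = dim(ker T) - dim(coker T)
= 3 - 3
= 0

0


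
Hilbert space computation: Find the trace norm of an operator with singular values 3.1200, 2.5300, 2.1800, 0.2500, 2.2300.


The nuclear norm is the sum of all singular values.
||T||_1 = 3.1200 + 2.5300 + 2.1800 + 0.2500 + 2.2300
= 10.3100

10.3100


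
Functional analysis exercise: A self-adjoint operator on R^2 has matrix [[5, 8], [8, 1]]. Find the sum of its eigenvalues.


For a self-adjoint (symmetric) matrix, the eigenvalues are real.
The sum of eigenvalues equals the trace of the matrix.
trace = 5 + 1 = 6

6


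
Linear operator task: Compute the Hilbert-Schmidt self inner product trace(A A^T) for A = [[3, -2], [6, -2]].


trace(A * A^T) = sum of squares of all entries
= 3^2 + (-2)^2 + 6^2 + (-2)^2
= 9 + 4 + 36 + 4
= 53

53


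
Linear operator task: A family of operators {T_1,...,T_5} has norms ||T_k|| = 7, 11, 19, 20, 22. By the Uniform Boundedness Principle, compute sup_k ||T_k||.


By the Uniform Boundedness Principle, the supremum of norms is finite.
sup_k ||T_k|| = max(7, 11, 19, 20, 22) = 22

22


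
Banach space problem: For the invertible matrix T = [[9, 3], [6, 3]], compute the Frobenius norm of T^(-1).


det(T) = 9*3 - 3*6 = 9
T^(-1) = (1/9) * [[3, -3], [-6, 9]] = [[0.3333, -0.3333], [-0.6667, 1.0000]]
||T^(-1)||_F^2 = 0.3333^2 + (-0.3333)^2 + (-0.6667)^2 + 1.0000^2 = 1.6667
||T^(-1)||_F = sqrt(1.6667) = 1.2910

1.2910


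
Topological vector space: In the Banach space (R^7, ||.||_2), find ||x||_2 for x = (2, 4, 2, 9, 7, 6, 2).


The l^2 norm = (sum |x_i|^2)^(1/2)
Sum of 2th powers = 4 + 16 + 4 + 81 + 49 + 36 + 4 = 194
||x||_2 = (194)^(1/2) = 13.9284

13.9284


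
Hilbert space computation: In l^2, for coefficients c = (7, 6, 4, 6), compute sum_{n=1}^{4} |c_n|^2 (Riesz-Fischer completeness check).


sum |c_n|^2 = 7^2 + 6^2 + 4^2 + 6^2
= 49 + 36 + 16 + 36
= 137

137


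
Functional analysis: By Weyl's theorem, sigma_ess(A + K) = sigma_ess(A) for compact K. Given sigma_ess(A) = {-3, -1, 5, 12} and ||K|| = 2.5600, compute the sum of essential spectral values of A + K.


By Weyl's theorem, the essential spectrum is invariant under compact perturbations.
sigma_ess(A + K) = sigma_ess(A) = {-3, -1, 5, 12}
Sum = -3 + -1 + 5 + 12 = 13

13


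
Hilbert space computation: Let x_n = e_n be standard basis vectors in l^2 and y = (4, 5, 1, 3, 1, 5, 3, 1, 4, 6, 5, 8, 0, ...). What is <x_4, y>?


x_4 = e_4 is the standard basis vector with 1 in position 4.
<x_4, y> = y_4 = 3
As n -> infinity, <x_n, y> -> 0, confirming weak convergence of (x_n) to 0.

3


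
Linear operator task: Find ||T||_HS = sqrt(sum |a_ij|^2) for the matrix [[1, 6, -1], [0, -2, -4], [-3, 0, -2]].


The Hilbert-Schmidt norm is sqrt(sum of squares of all entries).
Sum of squares = 1^2 + 6^2 + (-1)^2 + 0^2 + (-2)^2 + (-4)^2 + (-3)^2 + 0^2 + (-2)^2
= 1 + 36 + 1 + 0 + 4 + 16 + 9 + 0 + 4 = 71
||T||_HS = sqrt(71) = 8.4261

8.4261


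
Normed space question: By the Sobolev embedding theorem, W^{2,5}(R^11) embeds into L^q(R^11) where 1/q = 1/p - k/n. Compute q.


Using the Sobolev embedding formula: 1/q = 1/p - k/n
1/q = 1/5 - 2/11 = 1/55
q = 1/(1/55) = 55

55.0000


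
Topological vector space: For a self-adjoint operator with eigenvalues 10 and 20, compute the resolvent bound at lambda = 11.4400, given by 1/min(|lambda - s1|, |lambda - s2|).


dist(11.4400, {10, 20}) = min(|11.4400 - 10|, |11.4400 - 20|)
= min(1.4400, 8.5600) = 1.4400
Resolvent bound = 1/1.4400 = 0.6944

0.6944


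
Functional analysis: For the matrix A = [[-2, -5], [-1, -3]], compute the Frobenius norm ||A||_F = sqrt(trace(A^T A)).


||A||_F^2 = sum a_ij^2
= (-2)^2 + (-5)^2 + (-1)^2 + (-3)^2
= 4 + 25 + 1 + 9 = 39
||A||_F = sqrt(39) = 6.2450

6.2450


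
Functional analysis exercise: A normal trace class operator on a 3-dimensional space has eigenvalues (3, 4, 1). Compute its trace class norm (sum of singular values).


For a normal operator, singular values equal |eigenvalues|.
Trace norm = sum |lambda_i| = 3 + 4 + 1
= 8

8


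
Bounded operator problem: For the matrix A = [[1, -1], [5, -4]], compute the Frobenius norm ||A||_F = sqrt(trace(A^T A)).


||A||_F^2 = sum a_ij^2
= 1^2 + (-1)^2 + 5^2 + (-4)^2
= 1 + 1 + 25 + 16 = 43
||A||_F = sqrt(43) = 6.5574

6.5574


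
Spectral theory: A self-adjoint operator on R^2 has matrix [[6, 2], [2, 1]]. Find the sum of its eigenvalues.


For a self-adjoint (symmetric) matrix, the eigenvalues are real.
The sum of eigenvalues equals the trace of the matrix.
trace = 6 + 1 = 7

7


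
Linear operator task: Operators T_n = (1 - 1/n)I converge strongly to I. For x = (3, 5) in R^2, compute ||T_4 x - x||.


T_4 x - x = (1 - 1/4)x - x = -x/4
||x|| = sqrt(34) = 5.8310
||T_4 x - x|| = ||x||/4 = 5.8310/4 = 1.4577

1.4577


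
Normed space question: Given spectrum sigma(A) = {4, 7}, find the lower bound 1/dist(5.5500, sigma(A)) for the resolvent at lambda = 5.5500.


dist(5.5500, {4, 7}) = min(|5.5500 - 4|, |5.5500 - 7|)
= min(1.5500, 1.4500) = 1.4500
Resolvent bound = 1/1.4500 = 0.6897

0.6897


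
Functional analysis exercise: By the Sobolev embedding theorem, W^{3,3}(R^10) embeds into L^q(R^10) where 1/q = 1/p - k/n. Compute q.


Using the Sobolev embedding formula: 1/q = 1/p - k/n
1/q = 1/3 - 3/10 = 1/30
q = 1/(1/30) = 30

30.0000


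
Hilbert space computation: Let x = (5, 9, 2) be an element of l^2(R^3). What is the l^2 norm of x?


The l^2 norm = (sum |x_i|^2)^(1/2)
Sum of 2th powers = 25 + 81 + 4 = 110
||x||_2 = (110)^(1/2) = 10.4881

10.4881


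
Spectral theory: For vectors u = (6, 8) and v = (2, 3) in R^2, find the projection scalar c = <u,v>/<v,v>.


Computing <u,v> = 6*2 + 8*3 = 36
Computing <v,v> = 2^2 + 3^2 = 13
Projection coefficient = 36/13 = 2.7692

2.7692


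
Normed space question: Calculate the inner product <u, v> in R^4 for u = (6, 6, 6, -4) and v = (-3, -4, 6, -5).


Computing the standard inner product <u, v> = sum u_i * v_i
= 6*-3 + 6*-4 + 6*6 + -4*-5
= -18 + -24 + 36 + 20
= 14

14


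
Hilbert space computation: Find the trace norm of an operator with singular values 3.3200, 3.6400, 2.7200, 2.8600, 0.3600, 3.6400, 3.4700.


The nuclear norm is the sum of all singular values.
||T||_1 = 3.3200 + 3.6400 + 2.7200 + 2.8600 + 0.3600 + 3.6400 + 3.4700
= 20.0100

20.0100


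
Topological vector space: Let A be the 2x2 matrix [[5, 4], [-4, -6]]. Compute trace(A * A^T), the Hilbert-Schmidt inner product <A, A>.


trace(A * A^T) = sum of squares of all entries
= 5^2 + 4^2 + (-4)^2 + (-6)^2
= 25 + 16 + 16 + 36
= 93

93


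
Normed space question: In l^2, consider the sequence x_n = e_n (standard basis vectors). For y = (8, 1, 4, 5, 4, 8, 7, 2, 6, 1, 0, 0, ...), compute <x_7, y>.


x_7 = e_7 is the standard basis vector with 1 in position 7.
<x_7, y> = y_7 = 7
As n -> infinity, <x_n, y> -> 0, confirming weak convergence of (x_n) to 0.

7


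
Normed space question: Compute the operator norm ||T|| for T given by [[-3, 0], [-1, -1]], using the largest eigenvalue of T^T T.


A^T A = [[10, 1], [1, 1]]
trace(A^T A) = 11, det(A^T A) = 9
discriminant = 11^2 - 4*9 = 85
Largest eigenvalue of A^T A = (trace + sqrt(disc))/2 = 10.1098
||T|| = sqrt(10.1098) = 3.1796

3.1796


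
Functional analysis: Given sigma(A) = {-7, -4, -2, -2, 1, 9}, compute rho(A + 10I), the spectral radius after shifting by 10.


Spectrum of A + 10I = {3, 6, 8, 8, 11, 19}
Spectral radius = max |lambda| over the shifted spectrum
= max(3, 6, 8, 8, 11, 19) = 19

19


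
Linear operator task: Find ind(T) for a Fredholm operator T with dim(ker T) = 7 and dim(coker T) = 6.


The Fredholm index is defined as ind(T) = dim(ker T) - dim(coker T)
= 7 - 6
= 1

1


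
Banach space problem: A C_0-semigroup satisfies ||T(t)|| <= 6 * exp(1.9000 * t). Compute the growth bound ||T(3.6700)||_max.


||T(3.6700)|| <= 6 * exp(1.9000 * 3.6700)
= 6 * exp(6.9730)
= 6 * 1067.4202
= 6404.5213

6404.5213


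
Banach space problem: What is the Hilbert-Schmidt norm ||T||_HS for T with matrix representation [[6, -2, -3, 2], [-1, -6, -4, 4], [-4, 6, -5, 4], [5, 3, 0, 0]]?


The Hilbert-Schmidt norm is sqrt(sum of squares of all entries).
Sum of squares = 6^2 + (-2)^2 + (-3)^2 + 2^2 + (-1)^2 + (-6)^2 + (-4)^2 + 4^2 + (-4)^2 + 6^2 + (-5)^2 + 4^2 + 5^2 + 3^2 + 0^2 + 0^2
= 36 + 4 + 9 + 4 + 1 + 36 + 16 + 16 + 16 + 36 + 25 + 16 + 25 + 9 + 0 + 0 = 249
||T||_HS = sqrt(249) = 15.7797

15.7797


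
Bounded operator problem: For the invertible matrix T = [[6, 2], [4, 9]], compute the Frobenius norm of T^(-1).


det(T) = 6*9 - 2*4 = 46
T^(-1) = (1/46) * [[9, -2], [-4, 6]] = [[0.1957, -0.0435], [-0.0870, 0.1304]]
||T^(-1)||_F^2 = 0.1957^2 + (-0.0435)^2 + (-0.0870)^2 + 0.1304^2 = 0.0647
||T^(-1)||_F = sqrt(0.0647) = 0.2544

0.2544


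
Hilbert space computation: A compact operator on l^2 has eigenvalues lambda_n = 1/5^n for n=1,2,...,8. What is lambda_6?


The eigenvalue formula gives lambda_6 = 1/5^6
= 1/15625
= 6.4000e-05

6.4000e-05


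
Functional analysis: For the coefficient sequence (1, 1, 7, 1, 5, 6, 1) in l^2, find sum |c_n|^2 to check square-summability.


sum |c_n|^2 = 1^2 + 1^2 + 7^2 + 1^2 + 5^2 + 6^2 + 1^2
= 1 + 1 + 49 + 1 + 25 + 36 + 1
= 114

114


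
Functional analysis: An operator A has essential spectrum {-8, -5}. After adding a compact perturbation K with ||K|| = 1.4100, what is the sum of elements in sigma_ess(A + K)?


By Weyl's theorem, the essential spectrum is invariant under compact perturbations.
sigma_ess(A + K) = sigma_ess(A) = {-8, -5}
Sum = -8 + -5 = -13

-13


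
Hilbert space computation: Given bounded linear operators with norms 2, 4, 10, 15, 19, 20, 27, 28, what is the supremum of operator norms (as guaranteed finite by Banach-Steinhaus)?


By the Uniform Boundedness Principle, the supremum of norms is finite.
sup_k ||T_k|| = max(2, 4, 10, 15, 19, 20, 27, 28) = 28

28


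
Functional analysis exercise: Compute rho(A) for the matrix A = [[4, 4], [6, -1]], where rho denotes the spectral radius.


For a 2x2 matrix, eigenvalues satisfy lambda^2 - (trace)*lambda + det = 0
trace = 4 + -1 = 3
det = 4*-1 - 4*6 = -28
discriminant = 3^2 - 4*(-28) = 121
spectral radius = max |eigenvalue| = 7.0000

7.0000


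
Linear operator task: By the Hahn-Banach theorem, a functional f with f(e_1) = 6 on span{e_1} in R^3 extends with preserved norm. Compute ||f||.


The norm of f is given by ||f|| = sup_{||x||=1} |f(x)|.
On span{e_1}, ||e_1|| = 1, so ||f|| = |f(e_1)| / ||e_1||
= |6| / 1 = 6.0000

6.0000


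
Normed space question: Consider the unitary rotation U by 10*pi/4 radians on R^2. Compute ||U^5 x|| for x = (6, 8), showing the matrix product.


U is a rotation by theta = 10*pi/4
U^5 = rotation by 5*theta = 50*pi/4 = 2*pi/4 (mod 2*pi)
cos(2*pi/4) = 0.0000, sin(2*pi/4) = 1.0000
U^5 x = (0.0000 * 6 - 1.0000 * 8, 1.0000 * 6 + 0.0000 * 8)
= (-8.0000, 6.0000)
||U^5 x|| = sqrt((-8.0000)^2 + 6.0000^2) = sqrt(100.0000) = 10.0000

10.0000


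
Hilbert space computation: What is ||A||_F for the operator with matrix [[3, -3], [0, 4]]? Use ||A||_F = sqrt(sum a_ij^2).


||A||_F^2 = sum a_ij^2
= 3^2 + (-3)^2 + 0^2 + 4^2
= 9 + 9 + 0 + 16 = 34
||A||_F = sqrt(34) = 5.8310

5.8310


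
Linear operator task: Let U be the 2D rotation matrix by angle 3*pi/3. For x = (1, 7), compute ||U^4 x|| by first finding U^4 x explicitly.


U is a rotation by theta = 3*pi/3
U^4 = rotation by 4*theta = 12*pi/3 = 0*pi/3 (mod 2*pi)
cos(0*pi/3) = 1.0000, sin(0*pi/3) = 0.0000
U^4 x = (1.0000 * 1 - 0.0000 * 7, 0.0000 * 1 + 1.0000 * 7)
= (1.0000, 7.0000)
||U^4 x|| = sqrt(1.0000^2 + 7.0000^2) = sqrt(50.0000) = 7.0711

7.0711


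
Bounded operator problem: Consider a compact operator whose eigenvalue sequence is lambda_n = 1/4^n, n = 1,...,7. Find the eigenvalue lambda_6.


The eigenvalue formula gives lambda_6 = 1/4^6
= 1/4096
= 2.4414e-04

2.4414e-04


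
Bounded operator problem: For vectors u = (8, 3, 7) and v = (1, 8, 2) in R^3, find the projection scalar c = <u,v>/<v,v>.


Computing <u,v> = 8*1 + 3*8 + 7*2 = 46
Computing <v,v> = 1^2 + 8^2 + 2^2 = 69
Projection coefficient = 46/69 = 0.6667

0.6667


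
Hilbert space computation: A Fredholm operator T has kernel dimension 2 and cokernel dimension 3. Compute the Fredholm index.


The Fredholm index is defined as ind(T) = dim(ker T) - dim(coker T)
= 2 - 3
= -1

-1


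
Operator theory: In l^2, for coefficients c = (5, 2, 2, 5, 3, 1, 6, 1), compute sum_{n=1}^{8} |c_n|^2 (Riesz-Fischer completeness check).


sum |c_n|^2 = 5^2 + 2^2 + 2^2 + 5^2 + 3^2 + 1^2 + 6^2 + 1^2
= 25 + 4 + 4 + 25 + 9 + 1 + 36 + 1
= 105

105


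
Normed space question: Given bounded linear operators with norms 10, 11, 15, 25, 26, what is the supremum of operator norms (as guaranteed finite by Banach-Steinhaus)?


By the Uniform Boundedness Principle, the supremum of norms is finite.
sup_k ||T_k|| = max(10, 11, 15, 25, 26) = 26

26


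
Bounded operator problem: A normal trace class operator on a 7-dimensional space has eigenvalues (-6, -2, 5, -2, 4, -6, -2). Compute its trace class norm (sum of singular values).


For a normal operator, singular values equal |eigenvalues|.
Trace norm = sum |lambda_i| = 6 + 2 + 5 + 2 + 4 + 6 + 2
= 27

27


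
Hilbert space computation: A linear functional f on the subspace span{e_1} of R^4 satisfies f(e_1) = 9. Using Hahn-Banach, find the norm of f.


The norm of f is given by ||f|| = sup_{||x||=1} |f(x)|.
On span{e_1}, ||e_1|| = 1, so ||f|| = |f(e_1)| / ||e_1||
= |9| / 1 = 9.0000

9.0000


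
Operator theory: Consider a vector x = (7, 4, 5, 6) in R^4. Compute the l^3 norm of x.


The l^3 norm = (sum |x_i|^3)^(1/3)
Sum of 3th powers = 343 + 64 + 125 + 216 = 748
||x||_3 = (748)^(1/3) = 9.0775

9.0775


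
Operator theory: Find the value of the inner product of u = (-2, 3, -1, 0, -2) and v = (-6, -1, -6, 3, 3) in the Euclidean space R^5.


Computing the standard inner product <u, v> = sum u_i * v_i
= -2*-6 + 3*-1 + -1*-6 + 0*3 + -2*3
= 12 + -3 + 6 + 0 + -6
= 9

9


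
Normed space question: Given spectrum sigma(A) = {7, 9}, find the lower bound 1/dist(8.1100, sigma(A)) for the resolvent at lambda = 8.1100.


dist(8.1100, {7, 9}) = min(|8.1100 - 7|, |8.1100 - 9|)
= min(1.1100, 0.8900) = 0.8900
Resolvent bound = 1/0.8900 = 1.1236

1.1236


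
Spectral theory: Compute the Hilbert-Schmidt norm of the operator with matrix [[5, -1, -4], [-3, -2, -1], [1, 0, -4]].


The Hilbert-Schmidt norm is sqrt(sum of squares of all entries).
Sum of squares = 5^2 + (-1)^2 + (-4)^2 + (-3)^2 + (-2)^2 + (-1)^2 + 1^2 + 0^2 + (-4)^2
= 25 + 1 + 16 + 9 + 4 + 1 + 1 + 0 + 16 = 73
||T||_HS = sqrt(73) = 8.5440

8.5440


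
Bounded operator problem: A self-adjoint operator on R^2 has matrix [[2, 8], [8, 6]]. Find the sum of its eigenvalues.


For a self-adjoint (symmetric) matrix, the eigenvalues are real.
The sum of eigenvalues equals the trace of the matrix.
trace = 2 + 6 = 8

8


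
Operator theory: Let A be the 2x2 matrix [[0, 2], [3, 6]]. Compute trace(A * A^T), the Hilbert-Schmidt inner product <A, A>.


trace(A * A^T) = sum of squares of all entries
= 0^2 + 2^2 + 3^2 + 6^2
= 0 + 4 + 9 + 36
= 49

49


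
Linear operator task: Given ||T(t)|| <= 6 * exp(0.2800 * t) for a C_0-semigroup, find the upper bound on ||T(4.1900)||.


||T(4.1900)|| <= 6 * exp(0.2800 * 4.1900)
= 6 * exp(1.1732)
= 6 * 3.2323
= 19.3939

19.3939


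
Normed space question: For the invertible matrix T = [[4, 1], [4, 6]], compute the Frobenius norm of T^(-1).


det(T) = 4*6 - 1*4 = 20
T^(-1) = (1/20) * [[6, -1], [-4, 4]] = [[0.3000, -0.0500], [-0.2000, 0.2000]]
||T^(-1)||_F^2 = 0.3000^2 + (-0.0500)^2 + (-0.2000)^2 + 0.2000^2 = 0.1725
||T^(-1)||_F = sqrt(0.1725) = 0.4153

0.4153


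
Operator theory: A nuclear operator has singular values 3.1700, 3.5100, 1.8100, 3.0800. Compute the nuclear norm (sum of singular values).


The nuclear norm is the sum of all singular values.
||T||_1 = 3.1700 + 3.5100 + 1.8100 + 3.0800
= 11.5700

11.5700


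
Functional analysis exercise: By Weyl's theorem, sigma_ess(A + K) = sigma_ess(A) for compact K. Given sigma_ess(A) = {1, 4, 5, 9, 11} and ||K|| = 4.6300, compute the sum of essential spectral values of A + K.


By Weyl's theorem, the essential spectrum is invariant under compact perturbations.
sigma_ess(A + K) = sigma_ess(A) = {1, 4, 5, 9, 11}
Sum = 1 + 4 + 5 + 9 + 11 = 30

30


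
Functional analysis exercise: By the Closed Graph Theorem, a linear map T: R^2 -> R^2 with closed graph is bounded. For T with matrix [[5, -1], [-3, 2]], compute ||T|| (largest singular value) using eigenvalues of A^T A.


A^T A = [[34, -11], [-11, 5]]
trace(A^T A) = 39, det(A^T A) = 49
discriminant = 39^2 - 4*49 = 1325
Largest eigenvalue of A^T A = (trace + sqrt(disc))/2 = 37.7003
||T|| = sqrt(37.7003) = 6.1401

6.1401


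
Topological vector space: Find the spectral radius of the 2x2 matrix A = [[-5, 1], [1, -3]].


For a 2x2 matrix, eigenvalues satisfy lambda^2 - (trace)*lambda + det = 0
trace = -5 + -3 = -8
det = -5*-3 - 1*1 = 14
discriminant = (-8)^2 - 4*(14) = 8
spectral radius = max |eigenvalue| = 5.4142

5.4142


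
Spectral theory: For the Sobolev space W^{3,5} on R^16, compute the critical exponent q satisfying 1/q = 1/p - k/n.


Using the Sobolev embedding formula: 1/q = 1/p - k/n
1/q = 1/5 - 3/16 = 1/80
q = 1/(1/80) = 80

80.0000


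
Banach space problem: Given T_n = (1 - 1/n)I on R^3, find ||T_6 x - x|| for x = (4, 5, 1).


T_6 x - x = (1 - 1/6)x - x = -x/6
||x|| = sqrt(42) = 6.4807
||T_6 x - x|| = ||x||/6 = 6.4807/6 = 1.0801

1.0801


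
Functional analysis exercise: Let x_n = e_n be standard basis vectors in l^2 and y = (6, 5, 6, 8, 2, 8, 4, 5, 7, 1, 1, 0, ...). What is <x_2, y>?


x_2 = e_2 is the standard basis vector with 1 in position 2.
<x_2, y> = y_2 = 5
As n -> infinity, <x_n, y> -> 0, confirming weak convergence of (x_n) to 0.

5


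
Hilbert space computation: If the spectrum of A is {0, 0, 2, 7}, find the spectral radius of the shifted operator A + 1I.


Spectrum of A + 1I = {1, 1, 3, 8}
Spectral radius = max |lambda| over the shifted spectrum
= max(1, 1, 3, 8) = 8

8


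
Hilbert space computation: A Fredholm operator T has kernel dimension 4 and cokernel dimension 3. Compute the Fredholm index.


The Fredholm index is defined as ind(T) = dim(ker T) - dim(coker T)
= 4 - 3
= 1

1


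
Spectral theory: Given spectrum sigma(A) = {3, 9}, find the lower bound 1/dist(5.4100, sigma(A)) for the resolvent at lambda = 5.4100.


dist(5.4100, {3, 9}) = min(|5.4100 - 3|, |5.4100 - 9|)
= min(2.4100, 3.5900) = 2.4100
Resolvent bound = 1/2.4100 = 0.4149

0.4149


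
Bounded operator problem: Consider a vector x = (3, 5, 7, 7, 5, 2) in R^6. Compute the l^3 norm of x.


The l^3 norm = (sum |x_i|^3)^(1/3)
Sum of 3th powers = 27 + 125 + 343 + 343 + 125 + 8 = 971
||x||_3 = (971)^(1/3) = 9.9024

9.9024


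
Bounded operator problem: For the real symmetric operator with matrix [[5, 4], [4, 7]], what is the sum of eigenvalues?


For a self-adjoint (symmetric) matrix, the eigenvalues are real.
The sum of eigenvalues equals the trace of the matrix.
trace = 5 + 7 = 12

12


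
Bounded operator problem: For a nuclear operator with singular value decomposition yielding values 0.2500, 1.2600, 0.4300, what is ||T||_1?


The nuclear norm is the sum of all singular values.
||T||_1 = 0.2500 + 1.2600 + 0.4300
= 1.9400

1.9400


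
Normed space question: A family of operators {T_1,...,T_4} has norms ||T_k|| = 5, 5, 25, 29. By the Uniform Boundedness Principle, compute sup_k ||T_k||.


By the Uniform Boundedness Principle, the supremum of norms is finite.
sup_k ||T_k|| = max(5, 5, 25, 29) = 29

29


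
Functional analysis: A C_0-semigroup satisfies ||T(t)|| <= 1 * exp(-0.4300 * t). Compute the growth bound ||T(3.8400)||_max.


||T(3.8400)|| <= 1 * exp(-0.4300 * 3.8400)
= 1 * exp(-1.6512)
= 1 * 0.1918
= 0.1918

0.1918


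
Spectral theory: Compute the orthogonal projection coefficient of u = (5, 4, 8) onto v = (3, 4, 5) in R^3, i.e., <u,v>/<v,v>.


Computing <u,v> = 5*3 + 4*4 + 8*5 = 71
Computing <v,v> = 3^2 + 4^2 + 5^2 = 50
Projection coefficient = 71/50 = 1.4200

1.4200


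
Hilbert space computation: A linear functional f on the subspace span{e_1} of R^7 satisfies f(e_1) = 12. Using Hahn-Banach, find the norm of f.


The norm of f is given by ||f|| = sup_{||x||=1} |f(x)|.
On span{e_1}, ||e_1|| = 1, so ||f|| = |f(e_1)| / ||e_1||
= |12| / 1 = 12.0000

12.0000


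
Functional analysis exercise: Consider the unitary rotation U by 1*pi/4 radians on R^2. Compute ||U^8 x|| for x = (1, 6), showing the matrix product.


U is a rotation by theta = 1*pi/4
U^8 = rotation by 8*theta = 8*pi/4 = 0*pi/4 (mod 2*pi)
cos(0*pi/4) = 1.0000, sin(0*pi/4) = 0.0000
U^8 x = (1.0000 * 1 - 0.0000 * 6, 0.0000 * 1 + 1.0000 * 6)
= (1.0000, 6.0000)
||U^8 x|| = sqrt(1.0000^2 + 6.0000^2) = sqrt(37.0000) = 6.0828

6.0828


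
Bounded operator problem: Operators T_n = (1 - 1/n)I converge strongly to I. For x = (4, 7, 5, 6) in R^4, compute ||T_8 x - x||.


T_8 x - x = (1 - 1/8)x - x = -x/8
||x|| = sqrt(126) = 11.2250
||T_8 x - x|| = ||x||/8 = 11.2250/8 = 1.4031

1.4031


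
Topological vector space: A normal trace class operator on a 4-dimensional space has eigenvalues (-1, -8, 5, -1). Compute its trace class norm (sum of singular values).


For a normal operator, singular values equal |eigenvalues|.
Trace norm = sum |lambda_i| = 1 + 8 + 5 + 1
= 15

15


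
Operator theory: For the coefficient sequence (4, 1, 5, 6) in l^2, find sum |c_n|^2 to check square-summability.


sum |c_n|^2 = 4^2 + 1^2 + 5^2 + 6^2
= 16 + 1 + 25 + 36
= 78

78


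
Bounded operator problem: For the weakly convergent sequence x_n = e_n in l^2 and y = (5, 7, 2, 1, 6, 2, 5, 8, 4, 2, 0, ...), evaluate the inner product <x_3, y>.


x_3 = e_3 is the standard basis vector with 1 in position 3.
<x_3, y> = y_3 = 2
As n -> infinity, <x_n, y> -> 0, confirming weak convergence of (x_n) to 0.

2


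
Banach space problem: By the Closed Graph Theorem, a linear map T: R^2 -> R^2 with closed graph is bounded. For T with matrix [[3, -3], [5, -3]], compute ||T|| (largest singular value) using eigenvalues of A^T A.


A^T A = [[34, -24], [-24, 18]]
trace(A^T A) = 52, det(A^T A) = 36
discriminant = 52^2 - 4*36 = 2560
Largest eigenvalue of A^T A = (trace + sqrt(disc))/2 = 51.2982
||T|| = sqrt(51.2982) = 7.1623

7.1623


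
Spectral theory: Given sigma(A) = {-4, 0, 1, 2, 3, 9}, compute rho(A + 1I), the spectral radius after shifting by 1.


Spectrum of A + 1I = {-3, 1, 2, 3, 4, 10}
Spectral radius = max |lambda| over the shifted spectrum
= max(3, 1, 2, 3, 4, 10) = 10

10


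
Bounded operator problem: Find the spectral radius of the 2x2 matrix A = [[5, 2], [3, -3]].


For a 2x2 matrix, eigenvalues satisfy lambda^2 - (trace)*lambda + det = 0
trace = 5 + -3 = 2
det = 5*-3 - 2*3 = -21
discriminant = 2^2 - 4*(-21) = 88
spectral radius = max |eigenvalue| = 5.6904

5.6904


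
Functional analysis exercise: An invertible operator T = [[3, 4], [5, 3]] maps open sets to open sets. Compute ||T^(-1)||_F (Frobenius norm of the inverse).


det(T) = 3*3 - 4*5 = -11
T^(-1) = (1/-11) * [[3, -4], [-5, 3]] = [[-0.2727, 0.3636], [0.4545, -0.2727]]
||T^(-1)||_F^2 = (-0.2727)^2 + 0.3636^2 + 0.4545^2 + (-0.2727)^2 = 0.4876
||T^(-1)||_F = sqrt(0.4876) = 0.6983

0.6983


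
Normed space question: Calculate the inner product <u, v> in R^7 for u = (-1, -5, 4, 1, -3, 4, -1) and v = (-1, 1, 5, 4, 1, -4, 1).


Computing the standard inner product <u, v> = sum u_i * v_i
= -1*-1 + -5*1 + 4*5 + 1*4 + -3*1 + 4*-4 + -1*1
= 1 + -5 + 20 + 4 + -3 + -16 + -1
= 0

0


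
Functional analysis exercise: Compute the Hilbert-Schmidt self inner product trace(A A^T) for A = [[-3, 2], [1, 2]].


trace(A * A^T) = sum of squares of all entries
= (-3)^2 + 2^2 + 1^2 + 2^2
= 9 + 4 + 1 + 4
= 18

18


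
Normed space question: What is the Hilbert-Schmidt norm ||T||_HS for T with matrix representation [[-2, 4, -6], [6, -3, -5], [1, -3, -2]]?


The Hilbert-Schmidt norm is sqrt(sum of squares of all entries).
Sum of squares = (-2)^2 + 4^2 + (-6)^2 + 6^2 + (-3)^2 + (-5)^2 + 1^2 + (-3)^2 + (-2)^2
= 4 + 16 + 36 + 36 + 9 + 25 + 1 + 9 + 4 = 140
||T||_HS = sqrt(140) = 11.8322

11.8322


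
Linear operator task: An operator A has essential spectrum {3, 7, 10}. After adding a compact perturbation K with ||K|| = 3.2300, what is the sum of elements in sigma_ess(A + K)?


By Weyl's theorem, the essential spectrum is invariant under compact perturbations.
sigma_ess(A + K) = sigma_ess(A) = {3, 7, 10}
Sum = 3 + 7 + 10 = 20

20


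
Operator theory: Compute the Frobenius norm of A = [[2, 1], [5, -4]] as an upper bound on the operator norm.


||A||_F^2 = sum a_ij^2
= 2^2 + 1^2 + 5^2 + (-4)^2
= 4 + 1 + 25 + 16 = 46
||A||_F = sqrt(46) = 6.7823

6.7823


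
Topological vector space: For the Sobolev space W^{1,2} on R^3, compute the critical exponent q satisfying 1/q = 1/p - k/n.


Using the Sobolev embedding formula: 1/q = 1/p - k/n
1/q = 1/2 - 1/3 = 1/6
q = 1/(1/6) = 6

6.0000


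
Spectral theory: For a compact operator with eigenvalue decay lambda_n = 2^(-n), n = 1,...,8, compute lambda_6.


The eigenvalue formula gives lambda_6 = 1/2^6
= 1/64
= 0.0156

0.0156


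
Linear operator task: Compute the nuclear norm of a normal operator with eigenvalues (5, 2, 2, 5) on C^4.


For a normal operator, singular values equal |eigenvalues|.
Trace norm = sum |lambda_i| = 5 + 2 + 2 + 5
= 14

14


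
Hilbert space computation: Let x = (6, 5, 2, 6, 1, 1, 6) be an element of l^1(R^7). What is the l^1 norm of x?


The l^1 norm equals the sum of absolute values of all components.
||x||_1 = 6 + 5 + 2 + 6 + 1 + 1 + 6
= 27

27.0000


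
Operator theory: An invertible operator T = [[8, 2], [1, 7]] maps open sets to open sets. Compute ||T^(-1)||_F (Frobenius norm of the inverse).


det(T) = 8*7 - 2*1 = 54
T^(-1) = (1/54) * [[7, -2], [-1, 8]] = [[0.1296, -0.0370], [-0.0185, 0.1481]]
||T^(-1)||_F^2 = 0.1296^2 + (-0.0370)^2 + (-0.0185)^2 + 0.1481^2 = 0.0405
||T^(-1)||_F = sqrt(0.0405) = 0.2012

0.2012


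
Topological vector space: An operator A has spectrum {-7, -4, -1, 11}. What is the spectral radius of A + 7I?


Spectrum of A + 7I = {0, 3, 6, 18}
Spectral radius = max |lambda| over the shifted spectrum
= max(0, 3, 6, 18) = 18

18


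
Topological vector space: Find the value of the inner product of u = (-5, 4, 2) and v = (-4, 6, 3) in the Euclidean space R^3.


Computing the standard inner product <u, v> = sum u_i * v_i
= -5*-4 + 4*6 + 2*3
= 20 + 24 + 6
= 50

50


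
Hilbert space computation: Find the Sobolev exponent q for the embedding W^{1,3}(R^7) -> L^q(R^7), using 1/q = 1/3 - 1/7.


Using the Sobolev embedding formula: 1/q = 1/p - k/n
1/q = 1/3 - 1/7 = 4/21
q = 1/(4/21) = 21/4 = 5.2500

5.2500


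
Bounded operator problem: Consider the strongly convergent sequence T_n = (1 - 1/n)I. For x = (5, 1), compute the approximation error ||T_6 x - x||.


T_6 x - x = (1 - 1/6)x - x = -x/6
||x|| = sqrt(26) = 5.0990
||T_6 x - x|| = ||x||/6 = 5.0990/6 = 0.8498

0.8498


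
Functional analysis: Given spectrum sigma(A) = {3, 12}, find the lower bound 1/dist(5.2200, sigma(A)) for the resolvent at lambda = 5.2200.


dist(5.2200, {3, 12}) = min(|5.2200 - 3|, |5.2200 - 12|)
= min(2.2200, 6.7800) = 2.2200
Resolvent bound = 1/2.2200 = 0.4505

0.4505


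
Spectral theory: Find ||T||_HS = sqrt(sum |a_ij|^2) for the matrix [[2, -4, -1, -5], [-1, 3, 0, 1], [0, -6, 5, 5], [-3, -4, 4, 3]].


The Hilbert-Schmidt norm is sqrt(sum of squares of all entries).
Sum of squares = 2^2 + (-4)^2 + (-1)^2 + (-5)^2 + (-1)^2 + 3^2 + 0^2 + 1^2 + 0^2 + (-6)^2 + 5^2 + 5^2 + (-3)^2 + (-4)^2 + 4^2 + 3^2
= 4 + 16 + 1 + 25 + 1 + 9 + 0 + 1 + 0 + 36 + 25 + 25 + 9 + 16 + 16 + 9 = 193
||T||_HS = sqrt(193) = 13.8924

13.8924


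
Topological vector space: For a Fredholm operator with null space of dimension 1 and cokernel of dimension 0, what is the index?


The Fredholm index is defined as ind(T) = dim(ker T) - dim(coker T)
= 1 - 0
= 1

1


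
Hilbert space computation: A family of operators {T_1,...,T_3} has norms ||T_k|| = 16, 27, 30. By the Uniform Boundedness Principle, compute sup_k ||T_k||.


By the Uniform Boundedness Principle, the supremum of norms is finite.
sup_k ||T_k|| = max(16, 27, 30) = 30

30


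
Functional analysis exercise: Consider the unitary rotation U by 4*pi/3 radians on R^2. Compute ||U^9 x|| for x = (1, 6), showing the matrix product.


U is a rotation by theta = 4*pi/3
U^9 = rotation by 9*theta = 36*pi/3 = 0*pi/3 (mod 2*pi)
cos(0*pi/3) = 1.0000, sin(0*pi/3) = 0.0000
U^9 x = (1.0000 * 1 - 0.0000 * 6, 0.0000 * 1 + 1.0000 * 6)
= (1.0000, 6.0000)
||U^9 x|| = sqrt(1.0000^2 + 6.0000^2) = sqrt(37.0000) = 6.0828

6.0828


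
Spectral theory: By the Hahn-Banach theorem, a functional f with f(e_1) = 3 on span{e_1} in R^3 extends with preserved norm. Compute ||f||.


The norm of f is given by ||f|| = sup_{||x||=1} |f(x)|.
On span{e_1}, ||e_1|| = 1, so ||f|| = |f(e_1)| / ||e_1||
= |3| / 1 = 3.0000

3.0000


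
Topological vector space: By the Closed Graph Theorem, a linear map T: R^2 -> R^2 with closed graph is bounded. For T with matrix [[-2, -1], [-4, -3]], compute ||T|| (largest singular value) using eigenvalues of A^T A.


A^T A = [[20, 14], [14, 10]]
trace(A^T A) = 30, det(A^T A) = 4
discriminant = 30^2 - 4*4 = 884
Largest eigenvalue of A^T A = (trace + sqrt(disc))/2 = 29.8661
||T|| = sqrt(29.8661) = 5.4650

5.4650


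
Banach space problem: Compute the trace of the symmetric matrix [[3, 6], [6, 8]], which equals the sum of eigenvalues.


For a self-adjoint (symmetric) matrix, the eigenvalues are real.
The sum of eigenvalues equals the trace of the matrix.
trace = 3 + 8 = 11

11


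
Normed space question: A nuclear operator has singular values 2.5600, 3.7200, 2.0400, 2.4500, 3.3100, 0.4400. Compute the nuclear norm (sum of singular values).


The nuclear norm is the sum of all singular values.
||T||_1 = 2.5600 + 3.7200 + 2.0400 + 2.4500 + 3.3100 + 0.4400
= 14.5200

14.5200


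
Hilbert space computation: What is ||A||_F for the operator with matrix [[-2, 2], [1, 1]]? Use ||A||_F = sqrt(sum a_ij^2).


||A||_F^2 = sum a_ij^2
= (-2)^2 + 2^2 + 1^2 + 1^2
= 4 + 4 + 1 + 1 = 10
||A||_F = sqrt(10) = 3.1623

3.1623


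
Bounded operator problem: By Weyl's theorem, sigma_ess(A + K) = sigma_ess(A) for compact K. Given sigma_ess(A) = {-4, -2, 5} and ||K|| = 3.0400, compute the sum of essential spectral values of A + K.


By Weyl's theorem, the essential spectrum is invariant under compact perturbations.
sigma_ess(A + K) = sigma_ess(A) = {-4, -2, 5}
Sum = -4 + -2 + 5 = -1

-1


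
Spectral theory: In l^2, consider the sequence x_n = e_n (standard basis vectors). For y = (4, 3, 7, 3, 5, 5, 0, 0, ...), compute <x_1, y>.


x_1 = e_1 is the standard basis vector with 1 in position 1.
<x_1, y> = y_1 = 4
As n -> infinity, <x_n, y> -> 0, confirming weak convergence of (x_n) to 0.

4


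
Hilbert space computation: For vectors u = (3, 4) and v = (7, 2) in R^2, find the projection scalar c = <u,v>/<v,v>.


Computing <u,v> = 3*7 + 4*2 = 29
Computing <v,v> = 7^2 + 2^2 = 53
Projection coefficient = 29/53 = 0.5472

0.5472


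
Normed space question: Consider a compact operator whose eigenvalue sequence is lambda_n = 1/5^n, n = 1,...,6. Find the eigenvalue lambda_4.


The eigenvalue formula gives lambda_4 = 1/5^4
= 1/625
= 0.0016

0.0016


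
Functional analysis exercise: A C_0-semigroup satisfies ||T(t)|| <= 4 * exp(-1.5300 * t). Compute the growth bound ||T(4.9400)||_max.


||T(4.9400)|| <= 4 * exp(-1.5300 * 4.9400)
= 4 * exp(-7.5582)
= 4 * 5.2181e-04
= 0.0021

0.0021


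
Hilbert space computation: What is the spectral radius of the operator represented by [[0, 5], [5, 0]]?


For a 2x2 matrix, eigenvalues satisfy lambda^2 - (trace)*lambda + det = 0
trace = 0 + 0 = 0
det = 0*0 - 5*5 = -25
discriminant = 0^2 - 4*(-25) = 100
spectral radius = max |eigenvalue| = 5.0000

5.0000


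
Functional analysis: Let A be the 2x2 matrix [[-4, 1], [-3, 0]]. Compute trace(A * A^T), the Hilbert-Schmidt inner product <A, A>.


trace(A * A^T) = sum of squares of all entries
= (-4)^2 + 1^2 + (-3)^2 + 0^2
= 16 + 1 + 9 + 0
= 26

26


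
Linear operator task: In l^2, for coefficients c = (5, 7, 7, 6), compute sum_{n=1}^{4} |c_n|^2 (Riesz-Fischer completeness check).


sum |c_n|^2 = 5^2 + 7^2 + 7^2 + 6^2
= 25 + 49 + 49 + 36
= 159

159


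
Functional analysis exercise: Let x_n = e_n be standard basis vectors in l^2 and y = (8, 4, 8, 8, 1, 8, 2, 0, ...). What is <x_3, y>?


x_3 = e_3 is the standard basis vector with 1 in position 3.
<x_3, y> = y_3 = 8
As n -> infinity, <x_n, y> -> 0, confirming weak convergence of (x_n) to 0.

8


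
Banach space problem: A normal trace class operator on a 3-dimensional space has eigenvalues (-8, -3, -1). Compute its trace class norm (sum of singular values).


For a normal operator, singular values equal |eigenvalues|.
Trace norm = sum |lambda_i| = 8 + 3 + 1
= 12

12
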